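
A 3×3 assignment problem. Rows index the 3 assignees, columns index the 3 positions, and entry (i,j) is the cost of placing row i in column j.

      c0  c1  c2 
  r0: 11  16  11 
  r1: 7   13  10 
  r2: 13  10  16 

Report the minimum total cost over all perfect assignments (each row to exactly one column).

Minimum assignment cost: 28

optimal assignment: row0→col2 (cost 11), row1→col0 (cost 7), row2→col1 (cost 10)
total = 11 + 7 + 10 = 28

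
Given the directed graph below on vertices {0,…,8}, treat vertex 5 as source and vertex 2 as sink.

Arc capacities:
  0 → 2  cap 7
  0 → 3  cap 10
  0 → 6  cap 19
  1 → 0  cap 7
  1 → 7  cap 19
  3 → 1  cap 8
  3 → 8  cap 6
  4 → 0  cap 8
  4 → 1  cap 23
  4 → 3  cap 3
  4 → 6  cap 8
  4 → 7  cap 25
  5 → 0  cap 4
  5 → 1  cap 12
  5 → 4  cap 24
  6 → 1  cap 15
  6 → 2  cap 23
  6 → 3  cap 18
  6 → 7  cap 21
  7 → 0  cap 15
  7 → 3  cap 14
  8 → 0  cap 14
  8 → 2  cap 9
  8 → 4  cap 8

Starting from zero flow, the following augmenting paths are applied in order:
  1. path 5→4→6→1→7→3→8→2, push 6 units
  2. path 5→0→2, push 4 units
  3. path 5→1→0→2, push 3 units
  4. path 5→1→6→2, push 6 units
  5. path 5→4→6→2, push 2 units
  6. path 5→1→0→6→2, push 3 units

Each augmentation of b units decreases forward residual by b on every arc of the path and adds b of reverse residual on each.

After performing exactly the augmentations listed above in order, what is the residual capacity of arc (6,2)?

after path 1 (5→4→6→1→7→3→8→2, push 6): res(6,2)=23
after path 2 (5→0→2, push 4): res(6,2)=23
after path 3 (5→1→0→2, push 3): res(6,2)=23
after path 4 (5→1→6→2, push 6): res(6,2)=17
after path 5 (5→4→6→2, push 2): res(6,2)=15
after path 6 (5→1→0→6→2, push 3): res(6,2)=12

Residual capacity of (6,2): 12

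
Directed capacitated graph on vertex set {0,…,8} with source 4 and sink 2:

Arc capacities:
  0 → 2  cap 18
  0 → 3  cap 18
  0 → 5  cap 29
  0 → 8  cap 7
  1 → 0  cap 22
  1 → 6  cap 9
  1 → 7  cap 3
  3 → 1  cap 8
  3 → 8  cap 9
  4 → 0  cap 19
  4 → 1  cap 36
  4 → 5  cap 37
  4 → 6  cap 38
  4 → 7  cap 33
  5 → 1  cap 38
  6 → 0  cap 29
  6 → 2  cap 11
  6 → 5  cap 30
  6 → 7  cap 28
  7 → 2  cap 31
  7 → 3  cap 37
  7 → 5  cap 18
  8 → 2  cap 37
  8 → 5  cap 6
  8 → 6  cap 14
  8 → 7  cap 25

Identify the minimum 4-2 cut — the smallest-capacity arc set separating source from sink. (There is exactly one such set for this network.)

Min-cut arcs: {(0,2), (0,8), (3,8), (6,2), (7,2)} (total capacity 76)

augment #1: 4→0→2 push 18
augment #2: 4→6→2 push 11
augment #3: 4→7→2 push 31
augment #4: 4→0→8→2 push 1
augment #5: 4→1→0→8→2 push 6
augment #6: 4→7→3→8→2 push 2
augment #7: 4→1→0→3→8→2 push 7
max flow = 76; residual-reachable set from 4 gives S-side
cut edges (S→T): {(0,2), (0,8), (3,8), (6,2), (7,2)} total cap 76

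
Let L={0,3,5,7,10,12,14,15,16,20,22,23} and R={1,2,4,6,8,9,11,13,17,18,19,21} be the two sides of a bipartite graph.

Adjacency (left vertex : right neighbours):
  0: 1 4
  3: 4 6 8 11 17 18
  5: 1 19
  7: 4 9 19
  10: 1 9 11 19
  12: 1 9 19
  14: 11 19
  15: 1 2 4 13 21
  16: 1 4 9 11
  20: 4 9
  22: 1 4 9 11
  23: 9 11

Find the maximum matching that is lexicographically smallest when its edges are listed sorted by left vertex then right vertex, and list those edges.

|M| = 7 (so the lex-smallest maximum matching has 7 edges)
process left vertices in ascending order; for each, take the smallest-labelled available neighbour that still permits 7 edges overall, or leave it unmatched if none does
lex-smallest matching: {0-1, 3-6, 5-19, 7-4, 10-9, 14-11, 15-2}

Lex-smallest maximum matching: {(0,1), (3,6), (5,19), (7,4), (10,9), (14,11), (15,2)}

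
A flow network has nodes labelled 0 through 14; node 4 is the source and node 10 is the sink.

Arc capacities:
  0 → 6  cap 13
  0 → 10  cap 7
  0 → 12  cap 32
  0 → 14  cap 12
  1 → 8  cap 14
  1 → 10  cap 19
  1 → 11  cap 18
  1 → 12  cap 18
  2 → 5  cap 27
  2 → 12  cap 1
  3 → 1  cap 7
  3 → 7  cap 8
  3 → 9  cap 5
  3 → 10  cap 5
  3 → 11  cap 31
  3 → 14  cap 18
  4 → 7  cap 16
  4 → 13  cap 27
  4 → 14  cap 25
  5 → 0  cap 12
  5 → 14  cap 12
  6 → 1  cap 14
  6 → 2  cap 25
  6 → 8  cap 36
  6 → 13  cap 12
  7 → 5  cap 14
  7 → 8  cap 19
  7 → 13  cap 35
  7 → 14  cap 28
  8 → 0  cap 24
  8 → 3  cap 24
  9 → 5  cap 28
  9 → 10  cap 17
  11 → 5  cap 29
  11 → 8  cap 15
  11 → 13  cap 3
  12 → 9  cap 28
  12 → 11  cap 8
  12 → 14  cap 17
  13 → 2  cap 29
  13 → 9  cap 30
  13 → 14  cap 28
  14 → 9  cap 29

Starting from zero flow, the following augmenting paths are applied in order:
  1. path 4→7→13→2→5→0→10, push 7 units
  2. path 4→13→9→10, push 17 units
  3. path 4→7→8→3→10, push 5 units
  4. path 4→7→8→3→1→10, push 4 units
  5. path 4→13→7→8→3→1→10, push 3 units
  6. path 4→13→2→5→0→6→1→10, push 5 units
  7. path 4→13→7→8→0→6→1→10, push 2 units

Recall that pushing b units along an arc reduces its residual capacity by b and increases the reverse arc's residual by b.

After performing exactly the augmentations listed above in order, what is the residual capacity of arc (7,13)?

after path 1 (4→7→13→2→5→0→10, push 7): res(7,13)=28
after path 2 (4→13→9→10, push 17): res(7,13)=28
after path 3 (4→7→8→3→10, push 5): res(7,13)=28
after path 4 (4→7→8→3→1→10, push 4): res(7,13)=28
after path 5 (4→13→7→8→3→1→10, push 3): res(7,13)=31
after path 6 (4→13→2→5→0→6→1→10, push 5): res(7,13)=31
after path 7 (4→13→7→8→0→6→1→10, push 2): res(7,13)=33

Residual capacity of (7,13): 33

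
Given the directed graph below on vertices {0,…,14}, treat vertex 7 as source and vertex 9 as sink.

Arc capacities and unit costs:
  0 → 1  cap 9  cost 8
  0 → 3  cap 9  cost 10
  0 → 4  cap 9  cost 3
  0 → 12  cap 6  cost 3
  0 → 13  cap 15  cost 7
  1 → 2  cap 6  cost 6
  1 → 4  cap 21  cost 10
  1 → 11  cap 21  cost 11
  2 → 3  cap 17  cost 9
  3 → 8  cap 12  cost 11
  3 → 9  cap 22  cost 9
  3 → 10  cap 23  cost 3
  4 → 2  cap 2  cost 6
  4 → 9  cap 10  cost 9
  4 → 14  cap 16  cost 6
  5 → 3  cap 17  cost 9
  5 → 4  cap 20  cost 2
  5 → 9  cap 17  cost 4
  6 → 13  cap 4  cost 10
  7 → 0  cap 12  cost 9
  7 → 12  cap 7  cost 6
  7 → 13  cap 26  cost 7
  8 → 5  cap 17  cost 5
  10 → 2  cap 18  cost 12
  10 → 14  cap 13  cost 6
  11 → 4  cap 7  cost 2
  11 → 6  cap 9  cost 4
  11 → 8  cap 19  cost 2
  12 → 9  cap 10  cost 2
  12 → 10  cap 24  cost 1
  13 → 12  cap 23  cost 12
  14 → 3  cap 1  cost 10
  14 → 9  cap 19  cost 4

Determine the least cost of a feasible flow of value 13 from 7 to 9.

Minimum cost for 13 units: 161

shortest-cost path #1: 7→12→9 push 7 @ unit cost 8 (adds 56)
shortest-cost path #2: 7→0→12→9 push 3 @ unit cost 14 (adds 42)
shortest-cost path #3: 7→0→4→9 push 3 @ unit cost 21 (adds 63)
total cost = 161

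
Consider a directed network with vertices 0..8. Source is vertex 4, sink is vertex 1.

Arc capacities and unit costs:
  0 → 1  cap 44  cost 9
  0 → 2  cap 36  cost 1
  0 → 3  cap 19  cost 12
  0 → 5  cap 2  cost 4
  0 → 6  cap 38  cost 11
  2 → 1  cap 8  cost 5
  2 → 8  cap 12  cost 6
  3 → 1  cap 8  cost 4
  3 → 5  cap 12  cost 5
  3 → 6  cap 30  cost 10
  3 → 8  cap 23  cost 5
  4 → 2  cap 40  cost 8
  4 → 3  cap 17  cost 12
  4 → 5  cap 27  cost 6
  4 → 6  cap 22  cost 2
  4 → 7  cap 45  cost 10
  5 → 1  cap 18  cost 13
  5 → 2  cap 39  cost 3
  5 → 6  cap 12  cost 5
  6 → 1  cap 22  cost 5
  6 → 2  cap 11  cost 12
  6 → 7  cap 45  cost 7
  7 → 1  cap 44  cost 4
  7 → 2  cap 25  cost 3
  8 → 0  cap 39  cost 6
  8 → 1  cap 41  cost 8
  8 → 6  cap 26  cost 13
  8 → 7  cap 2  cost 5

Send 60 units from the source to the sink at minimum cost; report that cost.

Minimum cost for 60 units: 678

shortest-cost path #1: 4→6→1 push 22 @ unit cost 7 (adds 154)
shortest-cost path #2: 4→2→1 push 8 @ unit cost 13 (adds 104)
shortest-cost path #3: 4→7→1 push 30 @ unit cost 14 (adds 420)
total cost = 678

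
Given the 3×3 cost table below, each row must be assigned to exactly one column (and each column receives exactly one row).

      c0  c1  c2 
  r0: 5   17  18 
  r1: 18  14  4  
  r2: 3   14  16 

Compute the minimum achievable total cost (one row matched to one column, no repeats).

Minimum assignment cost: 23

optimal assignment: row0→col0 (cost 5), row1→col2 (cost 4), row2→col1 (cost 14)
total = 5 + 4 + 14 = 23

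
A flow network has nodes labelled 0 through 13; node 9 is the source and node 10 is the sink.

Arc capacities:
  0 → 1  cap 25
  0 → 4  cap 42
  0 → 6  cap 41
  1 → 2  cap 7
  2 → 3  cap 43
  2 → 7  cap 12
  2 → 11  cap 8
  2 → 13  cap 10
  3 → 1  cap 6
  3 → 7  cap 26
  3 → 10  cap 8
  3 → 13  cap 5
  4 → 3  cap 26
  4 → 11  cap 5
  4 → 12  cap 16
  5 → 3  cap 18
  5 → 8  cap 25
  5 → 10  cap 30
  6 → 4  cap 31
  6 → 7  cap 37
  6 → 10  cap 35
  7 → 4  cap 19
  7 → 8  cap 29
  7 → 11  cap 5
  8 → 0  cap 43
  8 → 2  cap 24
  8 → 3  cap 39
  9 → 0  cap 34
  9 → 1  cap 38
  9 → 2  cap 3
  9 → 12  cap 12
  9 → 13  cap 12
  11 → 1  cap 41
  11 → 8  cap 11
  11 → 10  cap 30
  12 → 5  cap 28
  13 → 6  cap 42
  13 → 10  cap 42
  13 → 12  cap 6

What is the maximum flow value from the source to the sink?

Maximum flow value: 68

augment #1: 9→13→10 bottleneck 12, total now 12
augment #2: 9→0→6→10 bottleneck 34, total now 46
augment #3: 9→2→3→10 bottleneck 3, total now 49
augment #4: 9→12→5→10 bottleneck 12, total now 61
augment #5: 9→1→2→3→10 bottleneck 5, total now 66
augment #6: 9→1→2→11→10 bottleneck 2, total now 68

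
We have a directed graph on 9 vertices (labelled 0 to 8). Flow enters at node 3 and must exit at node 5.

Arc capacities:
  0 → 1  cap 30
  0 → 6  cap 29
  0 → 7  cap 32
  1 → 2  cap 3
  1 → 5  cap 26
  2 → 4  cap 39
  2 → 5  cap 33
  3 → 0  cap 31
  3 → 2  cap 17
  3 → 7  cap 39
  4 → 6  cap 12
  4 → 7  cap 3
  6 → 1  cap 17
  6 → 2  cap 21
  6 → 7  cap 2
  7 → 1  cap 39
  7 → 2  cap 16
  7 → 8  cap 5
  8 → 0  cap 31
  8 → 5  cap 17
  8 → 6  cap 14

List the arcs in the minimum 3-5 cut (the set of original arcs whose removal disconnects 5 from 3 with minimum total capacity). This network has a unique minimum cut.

Min-cut arcs: {(1,5), (2,5), (7,8)} (total capacity 64)

augment #1: 3→2→5 push 17
augment #2: 3→0→1→5 push 26
augment #3: 3→7→2→5 push 16
augment #4: 3→7→8→5 push 5
max flow = 64; residual-reachable set from 3 gives S-side
cut edges (S→T): {(1,5), (2,5), (7,8)} total cap 64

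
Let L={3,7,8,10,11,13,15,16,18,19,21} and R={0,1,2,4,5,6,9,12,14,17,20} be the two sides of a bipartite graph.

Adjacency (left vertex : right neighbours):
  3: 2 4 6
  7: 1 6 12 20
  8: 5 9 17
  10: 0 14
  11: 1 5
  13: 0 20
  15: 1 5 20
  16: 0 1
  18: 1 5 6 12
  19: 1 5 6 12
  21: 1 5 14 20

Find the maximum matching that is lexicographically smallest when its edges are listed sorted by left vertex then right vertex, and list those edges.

Lex-smallest maximum matching: {(3,2), (7,1), (8,9), (10,0), (11,5), (13,20), (18,6), (19,12), (21,14)}

|M| = 9 (so the lex-smallest maximum matching has 9 edges)
process left vertices in ascending order; for each, take the smallest-labelled available neighbour that still permits 9 edges overall, or leave it unmatched if none does
lex-smallest matching: {3-2, 7-1, 8-9, 10-0, 11-5, 13-20, 18-6, 19-12, 21-14}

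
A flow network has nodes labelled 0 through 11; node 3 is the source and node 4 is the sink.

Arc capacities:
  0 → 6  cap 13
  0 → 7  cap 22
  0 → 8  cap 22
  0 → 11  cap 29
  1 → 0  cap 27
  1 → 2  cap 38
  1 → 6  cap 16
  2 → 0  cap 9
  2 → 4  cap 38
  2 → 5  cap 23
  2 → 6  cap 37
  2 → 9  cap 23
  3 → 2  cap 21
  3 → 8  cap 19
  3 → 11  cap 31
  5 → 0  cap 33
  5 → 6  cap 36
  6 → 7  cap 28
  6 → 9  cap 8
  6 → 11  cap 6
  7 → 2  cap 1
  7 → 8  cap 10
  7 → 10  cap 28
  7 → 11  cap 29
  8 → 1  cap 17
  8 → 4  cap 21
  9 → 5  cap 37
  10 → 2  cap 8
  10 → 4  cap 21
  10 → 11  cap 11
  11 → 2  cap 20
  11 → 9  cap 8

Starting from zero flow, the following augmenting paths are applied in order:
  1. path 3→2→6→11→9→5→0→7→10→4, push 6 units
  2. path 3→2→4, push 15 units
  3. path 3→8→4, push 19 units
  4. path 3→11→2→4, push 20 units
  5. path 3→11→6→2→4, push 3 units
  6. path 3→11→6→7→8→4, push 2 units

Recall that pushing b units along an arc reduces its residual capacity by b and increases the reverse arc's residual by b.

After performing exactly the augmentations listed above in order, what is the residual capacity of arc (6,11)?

after path 1 (3→2→6→11→9→5→0→7→10→4, push 6): res(6,11)=0
after path 2 (3→2→4, push 15): res(6,11)=0
after path 3 (3→8→4, push 19): res(6,11)=0
after path 4 (3→11→2→4, push 20): res(6,11)=0
after path 5 (3→11→6→2→4, push 3): res(6,11)=3
after path 6 (3→11→6→7→8→4, push 2): res(6,11)=5

Residual capacity of (6,11): 5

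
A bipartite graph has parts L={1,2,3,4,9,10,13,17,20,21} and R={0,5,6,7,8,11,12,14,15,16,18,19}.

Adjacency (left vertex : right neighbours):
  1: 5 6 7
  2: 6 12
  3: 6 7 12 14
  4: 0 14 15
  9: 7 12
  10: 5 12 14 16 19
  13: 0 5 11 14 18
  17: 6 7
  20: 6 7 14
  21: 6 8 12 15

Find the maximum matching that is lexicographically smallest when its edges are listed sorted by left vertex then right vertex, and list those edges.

Lex-smallest maximum matching: {(1,5), (2,6), (3,7), (4,0), (9,12), (10,16), (13,11), (20,14), (21,8)}

|M| = 9 (so the lex-smallest maximum matching has 9 edges)
process left vertices in ascending order; for each, take the smallest-labelled available neighbour that still permits 9 edges overall, or leave it unmatched if none does
lex-smallest matching: {1-5, 2-6, 3-7, 4-0, 9-12, 10-16, 13-11, 20-14, 21-8}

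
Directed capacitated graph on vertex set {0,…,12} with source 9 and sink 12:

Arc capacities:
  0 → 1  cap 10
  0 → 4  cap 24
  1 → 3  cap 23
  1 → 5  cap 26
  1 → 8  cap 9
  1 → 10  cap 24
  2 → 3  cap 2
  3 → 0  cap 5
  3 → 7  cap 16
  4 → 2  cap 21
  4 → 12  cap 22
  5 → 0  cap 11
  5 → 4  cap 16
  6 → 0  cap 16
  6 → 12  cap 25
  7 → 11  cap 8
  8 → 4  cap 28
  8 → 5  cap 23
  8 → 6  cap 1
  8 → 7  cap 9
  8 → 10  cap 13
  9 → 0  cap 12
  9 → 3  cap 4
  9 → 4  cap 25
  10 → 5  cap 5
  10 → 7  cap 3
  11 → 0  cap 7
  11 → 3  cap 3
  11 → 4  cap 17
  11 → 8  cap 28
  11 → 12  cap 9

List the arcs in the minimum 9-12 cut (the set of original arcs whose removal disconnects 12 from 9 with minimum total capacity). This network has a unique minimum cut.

augment #1: 9→4→12 push 22
augment #2: 9→3→7→11→12 push 4
augment #3: 9→0→1→8→6→12 push 1
augment #4: 9→0→1→3→7→11→12 push 4
max flow = 31; residual-reachable set from 9 gives S-side
cut edges (S→T): {(4,12), (7,11), (8,6)} total cap 31

Min-cut arcs: {(4,12), (7,11), (8,6)} (total capacity 31)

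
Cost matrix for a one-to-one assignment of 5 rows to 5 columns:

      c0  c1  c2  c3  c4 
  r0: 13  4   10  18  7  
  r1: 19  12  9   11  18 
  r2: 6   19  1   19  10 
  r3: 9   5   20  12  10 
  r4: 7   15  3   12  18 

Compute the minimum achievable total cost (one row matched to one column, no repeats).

Minimum assignment cost: 31

optimal assignment: row0→col4 (cost 7), row1→col3 (cost 11), row2→col2 (cost 1), row3→col1 (cost 5), row4→col0 (cost 7)
total = 7 + 11 + 1 + 5 + 7 = 31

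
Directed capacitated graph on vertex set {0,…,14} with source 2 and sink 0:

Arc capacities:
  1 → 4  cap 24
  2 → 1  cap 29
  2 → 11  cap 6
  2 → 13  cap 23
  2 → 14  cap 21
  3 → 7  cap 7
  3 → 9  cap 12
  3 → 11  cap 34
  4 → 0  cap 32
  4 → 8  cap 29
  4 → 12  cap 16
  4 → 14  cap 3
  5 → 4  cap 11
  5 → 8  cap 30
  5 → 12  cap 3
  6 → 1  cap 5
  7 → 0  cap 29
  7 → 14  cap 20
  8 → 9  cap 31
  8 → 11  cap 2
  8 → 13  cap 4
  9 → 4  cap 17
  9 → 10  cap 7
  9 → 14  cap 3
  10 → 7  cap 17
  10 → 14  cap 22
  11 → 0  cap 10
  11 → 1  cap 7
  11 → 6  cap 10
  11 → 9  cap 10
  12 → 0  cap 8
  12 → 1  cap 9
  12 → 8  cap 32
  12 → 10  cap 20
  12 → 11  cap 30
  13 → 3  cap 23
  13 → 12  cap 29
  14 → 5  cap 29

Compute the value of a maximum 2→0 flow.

augment #1: 2→11→0 bottleneck 6, total now 6
augment #2: 2→1→4→0 bottleneck 24, total now 30
augment #3: 2→13→12→0 bottleneck 8, total now 38
augment #4: 2→13→3→7→0 bottleneck 7, total now 45
augment #5: 2→13→3→11→0 bottleneck 4, total now 49
augment #6: 2→14→5→4→0 bottleneck 8, total now 57
augment #7: 2→13→12→10→7→0 bottleneck 4, total now 61
augment #8: 2→14→5→12→10→7→0 bottleneck 3, total now 64
augment #9: 2→14→5→4→12→10→7→0 bottleneck 3, total now 67
augment #10: 2→14→5→8→9→10→7→0 bottleneck 7, total now 74

Maximum flow value: 74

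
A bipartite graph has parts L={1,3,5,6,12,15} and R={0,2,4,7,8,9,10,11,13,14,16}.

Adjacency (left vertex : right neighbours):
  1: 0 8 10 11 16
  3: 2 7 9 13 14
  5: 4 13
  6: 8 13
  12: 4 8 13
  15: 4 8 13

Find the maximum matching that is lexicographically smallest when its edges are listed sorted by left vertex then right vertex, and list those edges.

|M| = 5 (so the lex-smallest maximum matching has 5 edges)
process left vertices in ascending order; for each, take the smallest-labelled available neighbour that still permits 5 edges overall, or leave it unmatched if none does
lex-smallest matching: {1-0, 3-2, 5-4, 6-8, 12-13}

Lex-smallest maximum matching: {(1,0), (3,2), (5,4), (6,8), (12,13)}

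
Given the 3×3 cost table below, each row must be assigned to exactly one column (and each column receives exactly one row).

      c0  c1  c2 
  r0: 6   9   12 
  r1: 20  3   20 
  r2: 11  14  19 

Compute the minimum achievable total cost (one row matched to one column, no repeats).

optimal assignment: row0→col2 (cost 12), row1→col1 (cost 3), row2→col0 (cost 11)
total = 12 + 3 + 11 = 26

Minimum assignment cost: 26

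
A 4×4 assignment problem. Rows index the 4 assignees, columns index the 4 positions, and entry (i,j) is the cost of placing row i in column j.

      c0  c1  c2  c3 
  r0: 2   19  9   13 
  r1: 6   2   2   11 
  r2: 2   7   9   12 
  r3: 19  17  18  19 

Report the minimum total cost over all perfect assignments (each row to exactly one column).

Minimum assignment cost: 30

optimal assignment: row0→col0 (cost 2), row1→col2 (cost 2), row2→col1 (cost 7), row3→col3 (cost 19)
total = 2 + 2 + 7 + 19 = 30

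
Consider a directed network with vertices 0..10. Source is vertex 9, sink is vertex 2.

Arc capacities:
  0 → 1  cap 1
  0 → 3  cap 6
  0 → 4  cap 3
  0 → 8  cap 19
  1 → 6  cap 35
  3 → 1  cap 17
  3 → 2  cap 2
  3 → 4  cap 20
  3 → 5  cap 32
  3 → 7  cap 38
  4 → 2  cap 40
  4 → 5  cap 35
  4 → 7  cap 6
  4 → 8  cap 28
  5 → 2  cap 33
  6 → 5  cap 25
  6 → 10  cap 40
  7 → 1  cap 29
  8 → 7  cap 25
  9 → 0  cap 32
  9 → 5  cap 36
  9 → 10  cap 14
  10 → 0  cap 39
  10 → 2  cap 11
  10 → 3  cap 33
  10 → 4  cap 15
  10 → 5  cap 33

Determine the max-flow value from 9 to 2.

Maximum flow value: 76

augment #1: 9→5→2 bottleneck 33, total now 33
augment #2: 9→10→2 bottleneck 11, total now 44
augment #3: 9→0→3→2 bottleneck 2, total now 46
augment #4: 9→0→4→2 bottleneck 3, total now 49
augment #5: 9→10→4→2 bottleneck 3, total now 52
augment #6: 9→0→3→4→2 bottleneck 4, total now 56
augment #7: 9→0→1→6→10→4→2 bottleneck 1, total now 57
augment #8: 9→0→8→7→1→6→10→4→2 bottleneck 11, total now 68
augment #9: 9→0→8→7→1→6→10→3→4→2 bottleneck 8, total now 76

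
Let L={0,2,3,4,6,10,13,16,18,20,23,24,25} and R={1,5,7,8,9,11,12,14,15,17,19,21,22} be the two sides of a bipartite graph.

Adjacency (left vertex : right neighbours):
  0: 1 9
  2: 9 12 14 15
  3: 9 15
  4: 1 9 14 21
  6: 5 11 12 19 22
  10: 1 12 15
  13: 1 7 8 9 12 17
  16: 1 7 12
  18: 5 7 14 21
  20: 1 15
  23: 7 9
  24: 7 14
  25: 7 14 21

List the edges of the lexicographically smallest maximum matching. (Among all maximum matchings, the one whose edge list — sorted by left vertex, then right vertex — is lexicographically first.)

Lex-smallest maximum matching: {(0,1), (2,9), (3,15), (4,14), (6,11), (10,12), (13,8), (16,7), (18,5), (25,21)}

|M| = 10 (so the lex-smallest maximum matching has 10 edges)
process left vertices in ascending order; for each, take the smallest-labelled available neighbour that still permits 10 edges overall, or leave it unmatched if none does
lex-smallest matching: {0-1, 2-9, 3-15, 4-14, 6-11, 10-12, 13-8, 16-7, 18-5, 25-21}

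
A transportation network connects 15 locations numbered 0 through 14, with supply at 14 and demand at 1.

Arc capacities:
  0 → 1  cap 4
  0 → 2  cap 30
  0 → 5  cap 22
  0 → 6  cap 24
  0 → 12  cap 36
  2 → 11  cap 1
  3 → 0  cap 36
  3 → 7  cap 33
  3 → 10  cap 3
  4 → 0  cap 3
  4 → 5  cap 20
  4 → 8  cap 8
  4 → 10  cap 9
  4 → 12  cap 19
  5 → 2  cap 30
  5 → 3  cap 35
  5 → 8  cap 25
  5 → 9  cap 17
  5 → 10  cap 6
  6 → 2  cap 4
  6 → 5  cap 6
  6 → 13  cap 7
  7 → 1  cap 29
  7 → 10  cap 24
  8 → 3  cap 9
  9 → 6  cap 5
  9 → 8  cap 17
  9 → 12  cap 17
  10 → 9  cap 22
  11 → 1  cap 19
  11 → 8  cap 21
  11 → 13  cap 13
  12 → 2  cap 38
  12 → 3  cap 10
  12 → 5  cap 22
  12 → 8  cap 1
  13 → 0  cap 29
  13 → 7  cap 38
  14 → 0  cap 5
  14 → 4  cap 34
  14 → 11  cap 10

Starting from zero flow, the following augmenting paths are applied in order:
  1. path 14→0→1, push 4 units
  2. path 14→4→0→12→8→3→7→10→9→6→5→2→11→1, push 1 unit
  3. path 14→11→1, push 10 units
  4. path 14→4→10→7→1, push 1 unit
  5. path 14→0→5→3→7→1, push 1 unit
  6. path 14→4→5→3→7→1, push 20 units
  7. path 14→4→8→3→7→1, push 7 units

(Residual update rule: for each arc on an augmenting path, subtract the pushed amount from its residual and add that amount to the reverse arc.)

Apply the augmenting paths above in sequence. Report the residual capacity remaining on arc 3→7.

Residual capacity of (3,7): 4

after path 1 (14→0→1, push 4): res(3,7)=33
after path 2 (14→4→0→12→8→3→7→10→9→6→5→2→11→1, push 1): res(3,7)=32
after path 3 (14→11→1, push 10): res(3,7)=32
after path 4 (14→4→10→7→1, push 1): res(3,7)=32
after path 5 (14→0→5→3→7→1, push 1): res(3,7)=31
after path 6 (14→4→5→3→7→1, push 20): res(3,7)=11
after path 7 (14→4→8→3→7→1, push 7): res(3,7)=4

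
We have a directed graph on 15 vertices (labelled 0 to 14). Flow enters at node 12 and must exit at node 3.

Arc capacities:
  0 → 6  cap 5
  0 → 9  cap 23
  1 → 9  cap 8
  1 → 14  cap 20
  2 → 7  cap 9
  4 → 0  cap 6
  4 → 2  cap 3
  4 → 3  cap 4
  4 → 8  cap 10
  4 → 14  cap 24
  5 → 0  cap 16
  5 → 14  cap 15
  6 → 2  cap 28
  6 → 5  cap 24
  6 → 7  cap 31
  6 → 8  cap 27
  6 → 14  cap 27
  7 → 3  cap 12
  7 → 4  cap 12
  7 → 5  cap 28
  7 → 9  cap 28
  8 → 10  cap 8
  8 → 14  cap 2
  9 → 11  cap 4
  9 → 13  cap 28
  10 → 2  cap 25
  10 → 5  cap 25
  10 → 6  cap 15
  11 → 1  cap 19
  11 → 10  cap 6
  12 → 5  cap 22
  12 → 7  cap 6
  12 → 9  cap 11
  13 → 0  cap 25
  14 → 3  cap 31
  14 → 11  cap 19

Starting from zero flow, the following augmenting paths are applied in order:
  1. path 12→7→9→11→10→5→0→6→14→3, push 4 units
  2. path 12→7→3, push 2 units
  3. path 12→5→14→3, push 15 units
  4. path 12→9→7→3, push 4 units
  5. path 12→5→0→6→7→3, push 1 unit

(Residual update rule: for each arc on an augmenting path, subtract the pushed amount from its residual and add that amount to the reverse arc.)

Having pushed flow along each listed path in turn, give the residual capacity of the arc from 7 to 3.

Residual capacity of (7,3): 5

after path 1 (12→7→9→11→10→5→0→6→14→3, push 4): res(7,3)=12
after path 2 (12→7→3, push 2): res(7,3)=10
after path 3 (12→5→14→3, push 15): res(7,3)=10
after path 4 (12→9→7→3, push 4): res(7,3)=6
after path 5 (12→5→0→6→7→3, push 1): res(7,3)=5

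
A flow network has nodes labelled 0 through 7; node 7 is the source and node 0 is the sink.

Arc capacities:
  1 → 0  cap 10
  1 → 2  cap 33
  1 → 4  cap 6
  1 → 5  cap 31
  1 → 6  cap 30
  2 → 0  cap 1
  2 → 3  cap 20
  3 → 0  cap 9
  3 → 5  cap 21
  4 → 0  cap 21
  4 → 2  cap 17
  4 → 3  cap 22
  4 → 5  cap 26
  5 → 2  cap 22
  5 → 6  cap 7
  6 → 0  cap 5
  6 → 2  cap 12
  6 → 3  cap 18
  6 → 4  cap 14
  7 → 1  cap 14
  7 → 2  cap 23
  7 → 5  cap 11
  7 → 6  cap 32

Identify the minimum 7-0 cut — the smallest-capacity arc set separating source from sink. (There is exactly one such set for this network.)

Min-cut arcs: {(2,0), (3,0), (6,0), (6,4), (7,1)} (total capacity 43)

augment #1: 7→1→0 push 10
augment #2: 7→2→0 push 1
augment #3: 7→6→0 push 5
augment #4: 7→1→4→0 push 4
augment #5: 7→2→3→0 push 9
augment #6: 7→6→4→0 push 14
max flow = 43; residual-reachable set from 7 gives S-side
cut edges (S→T): {(2,0), (3,0), (6,0), (6,4), (7,1)} total cap 43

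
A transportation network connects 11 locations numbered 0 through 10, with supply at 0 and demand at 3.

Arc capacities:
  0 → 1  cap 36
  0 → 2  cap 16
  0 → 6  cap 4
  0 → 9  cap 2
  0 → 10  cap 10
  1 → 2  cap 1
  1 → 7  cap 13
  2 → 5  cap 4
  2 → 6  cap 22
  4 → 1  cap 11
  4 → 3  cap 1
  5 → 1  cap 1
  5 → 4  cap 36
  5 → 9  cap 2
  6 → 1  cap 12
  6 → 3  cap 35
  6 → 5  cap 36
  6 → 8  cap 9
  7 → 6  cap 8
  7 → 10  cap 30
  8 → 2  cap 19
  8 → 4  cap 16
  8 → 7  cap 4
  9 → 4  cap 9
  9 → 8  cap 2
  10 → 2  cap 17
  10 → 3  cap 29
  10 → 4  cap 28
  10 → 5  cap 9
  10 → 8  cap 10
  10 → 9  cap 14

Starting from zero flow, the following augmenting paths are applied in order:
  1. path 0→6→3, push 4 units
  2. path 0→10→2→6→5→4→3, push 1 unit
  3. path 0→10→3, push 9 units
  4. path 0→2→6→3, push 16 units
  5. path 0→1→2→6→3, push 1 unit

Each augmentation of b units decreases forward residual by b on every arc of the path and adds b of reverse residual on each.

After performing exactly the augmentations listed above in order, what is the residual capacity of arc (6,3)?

Residual capacity of (6,3): 14

after path 1 (0→6→3, push 4): res(6,3)=31
after path 2 (0→10→2→6→5→4→3, push 1): res(6,3)=31
after path 3 (0→10→3, push 9): res(6,3)=31
after path 4 (0→2→6→3, push 16): res(6,3)=15
after path 5 (0→1→2→6→3, push 1): res(6,3)=14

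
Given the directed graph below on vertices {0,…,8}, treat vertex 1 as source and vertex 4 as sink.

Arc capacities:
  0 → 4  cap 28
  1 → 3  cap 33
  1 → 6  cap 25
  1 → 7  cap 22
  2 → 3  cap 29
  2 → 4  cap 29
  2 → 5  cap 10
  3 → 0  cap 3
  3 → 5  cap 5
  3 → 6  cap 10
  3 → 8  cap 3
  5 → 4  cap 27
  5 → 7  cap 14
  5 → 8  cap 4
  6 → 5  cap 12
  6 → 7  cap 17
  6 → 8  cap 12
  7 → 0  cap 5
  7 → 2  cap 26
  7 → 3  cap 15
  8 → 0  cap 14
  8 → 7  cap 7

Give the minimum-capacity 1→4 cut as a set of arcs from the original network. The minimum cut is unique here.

Min-cut arcs: {(3,0), (3,5), (6,5), (7,0), (7,2), (8,0)} (total capacity 65)

augment #1: 1→3→0→4 push 3
augment #2: 1→3→5→4 push 5
augment #3: 1→6→5→4 push 12
augment #4: 1→7→0→4 push 5
augment #5: 1→7→2→4 push 17
augment #6: 1→3→8→0→4 push 3
augment #7: 1→6→7→2→4 push 9
augment #8: 1→6→8→0→4 push 4
augment #9: 1→3→6→8→0→4 push 7
max flow = 65; residual-reachable set from 1 gives S-side
cut edges (S→T): {(3,0), (3,5), (6,5), (7,0), (7,2), (8,0)} total cap 65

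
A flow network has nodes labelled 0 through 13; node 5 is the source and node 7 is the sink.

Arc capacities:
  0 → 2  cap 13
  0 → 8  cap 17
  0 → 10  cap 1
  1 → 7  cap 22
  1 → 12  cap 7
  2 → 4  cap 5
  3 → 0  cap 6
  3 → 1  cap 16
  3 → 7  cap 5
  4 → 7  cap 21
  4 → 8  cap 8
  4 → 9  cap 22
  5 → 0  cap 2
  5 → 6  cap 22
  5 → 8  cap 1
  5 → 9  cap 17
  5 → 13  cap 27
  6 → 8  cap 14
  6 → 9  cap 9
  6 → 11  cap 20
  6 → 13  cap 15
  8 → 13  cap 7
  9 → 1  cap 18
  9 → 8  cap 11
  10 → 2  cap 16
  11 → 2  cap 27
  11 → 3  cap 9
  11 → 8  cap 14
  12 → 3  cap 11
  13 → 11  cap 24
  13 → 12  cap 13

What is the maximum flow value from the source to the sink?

Maximum flow value: 32

augment #1: 5→9→1→7 bottleneck 17, total now 17
augment #2: 5→0→2→4→7 bottleneck 2, total now 19
augment #3: 5→6→9→1→7 bottleneck 1, total now 20
augment #4: 5→6→11→3→7 bottleneck 5, total now 25
augment #5: 5→6→11→2→4→7 bottleneck 3, total now 28
augment #6: 5→6→11→3→1→7 bottleneck 4, total now 32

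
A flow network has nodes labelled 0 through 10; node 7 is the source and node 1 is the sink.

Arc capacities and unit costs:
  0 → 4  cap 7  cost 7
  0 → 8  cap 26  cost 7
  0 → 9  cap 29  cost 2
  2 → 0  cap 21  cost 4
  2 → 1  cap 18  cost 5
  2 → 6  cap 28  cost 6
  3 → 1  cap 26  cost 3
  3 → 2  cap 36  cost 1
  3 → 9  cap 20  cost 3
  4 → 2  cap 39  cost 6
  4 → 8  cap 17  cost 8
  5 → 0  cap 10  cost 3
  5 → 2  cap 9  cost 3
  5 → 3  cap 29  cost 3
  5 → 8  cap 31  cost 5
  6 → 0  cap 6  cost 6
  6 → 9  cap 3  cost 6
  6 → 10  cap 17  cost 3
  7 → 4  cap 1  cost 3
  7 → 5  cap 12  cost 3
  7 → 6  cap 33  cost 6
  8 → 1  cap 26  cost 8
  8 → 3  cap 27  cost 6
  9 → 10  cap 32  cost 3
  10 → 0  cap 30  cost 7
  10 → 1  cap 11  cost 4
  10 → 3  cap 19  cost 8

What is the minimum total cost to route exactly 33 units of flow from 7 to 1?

Minimum cost for 33 units: 463

shortest-cost path #1: 7→5→3→1 push 12 @ unit cost 9 (adds 108)
shortest-cost path #2: 7→6→10→1 push 11 @ unit cost 13 (adds 143)
shortest-cost path #3: 7→4→2→1 push 1 @ unit cost 14 (adds 14)
shortest-cost path #4: 7→6→10→3→1 push 6 @ unit cost 20 (adds 120)
shortest-cost path #5: 7→6→9→10→3→1 push 3 @ unit cost 26 (adds 78)
total cost = 463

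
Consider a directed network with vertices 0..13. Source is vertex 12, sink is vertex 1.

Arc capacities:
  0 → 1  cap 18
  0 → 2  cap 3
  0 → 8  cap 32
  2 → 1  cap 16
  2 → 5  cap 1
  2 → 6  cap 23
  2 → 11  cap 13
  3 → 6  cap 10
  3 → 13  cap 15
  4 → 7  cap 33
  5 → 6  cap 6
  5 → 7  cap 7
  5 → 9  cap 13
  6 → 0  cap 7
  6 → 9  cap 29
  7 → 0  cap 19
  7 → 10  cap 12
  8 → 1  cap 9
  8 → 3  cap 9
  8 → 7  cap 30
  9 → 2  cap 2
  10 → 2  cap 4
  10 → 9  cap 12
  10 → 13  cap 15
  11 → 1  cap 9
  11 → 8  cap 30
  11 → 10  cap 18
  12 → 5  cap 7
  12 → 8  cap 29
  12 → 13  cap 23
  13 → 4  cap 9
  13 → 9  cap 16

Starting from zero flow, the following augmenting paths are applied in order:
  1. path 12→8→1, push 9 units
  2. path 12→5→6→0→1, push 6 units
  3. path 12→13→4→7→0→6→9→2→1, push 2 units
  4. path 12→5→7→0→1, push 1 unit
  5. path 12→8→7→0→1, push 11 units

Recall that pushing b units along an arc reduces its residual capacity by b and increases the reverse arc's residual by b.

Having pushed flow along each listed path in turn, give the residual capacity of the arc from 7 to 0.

after path 1 (12→8→1, push 9): res(7,0)=19
after path 2 (12→5→6→0→1, push 6): res(7,0)=19
after path 3 (12→13→4→7→0→6→9→2→1, push 2): res(7,0)=17
after path 4 (12→5→7→0→1, push 1): res(7,0)=16
after path 5 (12→8→7→0→1, push 11): res(7,0)=5

Residual capacity of (7,0): 5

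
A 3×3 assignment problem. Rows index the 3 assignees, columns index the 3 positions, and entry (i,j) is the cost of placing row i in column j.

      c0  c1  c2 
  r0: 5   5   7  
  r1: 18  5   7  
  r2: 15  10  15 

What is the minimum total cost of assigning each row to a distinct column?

Minimum assignment cost: 22

optimal assignment: row0→col0 (cost 5), row1→col2 (cost 7), row2→col1 (cost 10)
total = 5 + 7 + 10 = 22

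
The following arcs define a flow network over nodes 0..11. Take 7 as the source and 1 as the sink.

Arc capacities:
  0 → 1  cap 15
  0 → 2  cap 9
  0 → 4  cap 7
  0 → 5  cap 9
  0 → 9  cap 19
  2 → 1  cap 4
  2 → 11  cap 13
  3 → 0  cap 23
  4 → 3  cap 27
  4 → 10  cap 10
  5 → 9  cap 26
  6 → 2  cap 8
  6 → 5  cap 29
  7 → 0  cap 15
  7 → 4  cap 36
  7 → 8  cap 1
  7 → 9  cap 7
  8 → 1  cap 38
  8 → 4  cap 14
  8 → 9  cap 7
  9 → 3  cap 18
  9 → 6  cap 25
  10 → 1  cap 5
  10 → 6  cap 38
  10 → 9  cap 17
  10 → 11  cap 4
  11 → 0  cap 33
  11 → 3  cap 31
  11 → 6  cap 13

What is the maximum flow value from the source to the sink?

augment #1: 7→0→1 bottleneck 15, total now 15
augment #2: 7→8→1 bottleneck 1, total now 16
augment #3: 7→4→10→1 bottleneck 5, total now 21
augment #4: 7→9→6→2→1 bottleneck 4, total now 25

Maximum flow value: 25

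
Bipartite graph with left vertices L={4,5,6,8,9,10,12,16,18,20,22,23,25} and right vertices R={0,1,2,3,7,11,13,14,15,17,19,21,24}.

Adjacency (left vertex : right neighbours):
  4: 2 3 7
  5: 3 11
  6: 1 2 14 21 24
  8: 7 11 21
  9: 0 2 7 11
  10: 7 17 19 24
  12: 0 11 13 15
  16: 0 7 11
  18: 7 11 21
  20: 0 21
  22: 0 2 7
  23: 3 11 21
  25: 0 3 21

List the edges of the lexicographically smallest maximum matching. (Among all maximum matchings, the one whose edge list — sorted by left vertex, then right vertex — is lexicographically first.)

Lex-smallest maximum matching: {(4,2), (5,3), (6,1), (8,7), (9,0), (10,17), (12,13), (16,11), (18,21)}

|M| = 9 (so the lex-smallest maximum matching has 9 edges)
process left vertices in ascending order; for each, take the smallest-labelled available neighbour that still permits 9 edges overall, or leave it unmatched if none does
lex-smallest matching: {4-2, 5-3, 6-1, 8-7, 9-0, 10-17, 12-13, 16-11, 18-21}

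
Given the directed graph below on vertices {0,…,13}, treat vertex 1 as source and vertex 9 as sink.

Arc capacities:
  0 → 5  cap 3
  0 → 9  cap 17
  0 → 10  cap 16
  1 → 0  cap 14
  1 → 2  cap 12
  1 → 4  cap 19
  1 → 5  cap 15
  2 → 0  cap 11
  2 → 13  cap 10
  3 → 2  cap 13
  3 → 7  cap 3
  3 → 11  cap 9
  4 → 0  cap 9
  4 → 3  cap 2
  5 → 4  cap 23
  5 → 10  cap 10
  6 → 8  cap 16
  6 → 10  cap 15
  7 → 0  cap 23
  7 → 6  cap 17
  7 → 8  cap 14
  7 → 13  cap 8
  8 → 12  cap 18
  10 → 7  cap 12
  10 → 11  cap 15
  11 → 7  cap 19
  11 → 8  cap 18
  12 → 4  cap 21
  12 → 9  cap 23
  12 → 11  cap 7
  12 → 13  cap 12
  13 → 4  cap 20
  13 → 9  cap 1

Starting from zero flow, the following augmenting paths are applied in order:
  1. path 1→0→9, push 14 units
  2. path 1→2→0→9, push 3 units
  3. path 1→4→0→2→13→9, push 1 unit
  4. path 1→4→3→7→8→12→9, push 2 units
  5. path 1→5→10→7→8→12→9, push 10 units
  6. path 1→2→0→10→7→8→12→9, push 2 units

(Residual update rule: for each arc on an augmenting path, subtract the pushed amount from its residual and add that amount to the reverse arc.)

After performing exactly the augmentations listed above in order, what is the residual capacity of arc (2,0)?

Residual capacity of (2,0): 7

after path 1 (1→0→9, push 14): res(2,0)=11
after path 2 (1→2→0→9, push 3): res(2,0)=8
after path 3 (1→4→0→2→13→9, push 1): res(2,0)=9
after path 4 (1→4→3→7→8→12→9, push 2): res(2,0)=9
after path 5 (1→5→10→7→8→12→9, push 10): res(2,0)=9
after path 6 (1→2→0→10→7→8→12→9, push 2): res(2,0)=7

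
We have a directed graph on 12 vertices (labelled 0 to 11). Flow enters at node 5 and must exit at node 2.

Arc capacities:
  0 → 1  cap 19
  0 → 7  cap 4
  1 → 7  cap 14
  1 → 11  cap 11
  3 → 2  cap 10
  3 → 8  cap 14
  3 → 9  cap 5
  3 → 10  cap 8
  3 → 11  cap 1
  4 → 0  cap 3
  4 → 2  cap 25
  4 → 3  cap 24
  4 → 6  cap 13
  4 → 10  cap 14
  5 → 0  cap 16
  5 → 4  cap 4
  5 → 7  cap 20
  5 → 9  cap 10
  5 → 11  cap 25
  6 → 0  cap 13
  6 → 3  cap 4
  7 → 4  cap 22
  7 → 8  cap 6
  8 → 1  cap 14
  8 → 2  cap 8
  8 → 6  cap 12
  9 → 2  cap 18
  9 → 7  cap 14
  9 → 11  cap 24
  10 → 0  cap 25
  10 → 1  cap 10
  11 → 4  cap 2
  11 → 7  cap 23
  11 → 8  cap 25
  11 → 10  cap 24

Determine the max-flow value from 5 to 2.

Maximum flow value: 50

augment #1: 5→4→2 bottleneck 4, total now 4
augment #2: 5→9→2 bottleneck 10, total now 14
augment #3: 5→7→4→2 bottleneck 20, total now 34
augment #4: 5→11→4→2 bottleneck 1, total now 35
augment #5: 5→11→8→2 bottleneck 8, total now 43
augment #6: 5→11→4→3→2 bottleneck 1, total now 44
augment #7: 5→0→7→4→3→2 bottleneck 2, total now 46
augment #8: 5→11→8→6→3→2 bottleneck 4, total now 50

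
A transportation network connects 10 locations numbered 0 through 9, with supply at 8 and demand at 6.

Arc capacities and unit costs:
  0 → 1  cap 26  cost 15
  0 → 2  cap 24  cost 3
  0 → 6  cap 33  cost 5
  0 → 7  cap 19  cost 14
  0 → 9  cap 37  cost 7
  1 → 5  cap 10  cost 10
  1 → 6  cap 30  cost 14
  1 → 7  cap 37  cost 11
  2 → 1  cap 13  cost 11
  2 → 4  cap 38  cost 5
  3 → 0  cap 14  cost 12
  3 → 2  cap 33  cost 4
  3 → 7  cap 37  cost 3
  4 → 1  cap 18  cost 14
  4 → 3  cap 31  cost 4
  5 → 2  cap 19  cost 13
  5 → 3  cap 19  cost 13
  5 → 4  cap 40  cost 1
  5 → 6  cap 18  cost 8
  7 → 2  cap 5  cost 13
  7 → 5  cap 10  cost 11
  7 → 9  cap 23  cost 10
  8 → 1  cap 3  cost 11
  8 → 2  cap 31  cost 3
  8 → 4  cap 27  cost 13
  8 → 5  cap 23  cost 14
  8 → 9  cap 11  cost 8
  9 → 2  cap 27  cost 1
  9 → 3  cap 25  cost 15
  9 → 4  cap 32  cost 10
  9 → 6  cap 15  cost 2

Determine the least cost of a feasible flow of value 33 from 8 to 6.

shortest-cost path #1: 8→9→6 push 11 @ unit cost 10 (adds 110)
shortest-cost path #2: 8→5→6 push 18 @ unit cost 22 (adds 396)
shortest-cost path #3: 8→1→6 push 3 @ unit cost 25 (adds 75)
shortest-cost path #4: 8→2→4→3→7→9→6 push 1 @ unit cost 27 (adds 27)
total cost = 608

Minimum cost for 33 units: 608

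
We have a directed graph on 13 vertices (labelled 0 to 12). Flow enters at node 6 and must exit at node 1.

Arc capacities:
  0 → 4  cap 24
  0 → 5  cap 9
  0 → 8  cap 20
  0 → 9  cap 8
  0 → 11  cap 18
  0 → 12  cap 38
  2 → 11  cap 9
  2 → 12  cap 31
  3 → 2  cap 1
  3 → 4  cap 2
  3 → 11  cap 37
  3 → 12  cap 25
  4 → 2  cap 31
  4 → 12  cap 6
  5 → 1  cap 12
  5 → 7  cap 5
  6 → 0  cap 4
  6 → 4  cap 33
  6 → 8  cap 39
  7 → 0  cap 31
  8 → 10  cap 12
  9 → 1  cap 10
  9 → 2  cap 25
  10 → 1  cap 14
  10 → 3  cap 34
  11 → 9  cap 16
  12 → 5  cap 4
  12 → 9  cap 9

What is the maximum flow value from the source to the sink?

augment #1: 6→0→5→1 bottleneck 4, total now 4
augment #2: 6→8→10→1 bottleneck 12, total now 16
augment #3: 6→4→12→5→1 bottleneck 4, total now 20
augment #4: 6→4→12→9→1 bottleneck 2, total now 22
augment #5: 6→4→2→11→9→1 bottleneck 8, total now 30

Maximum flow value: 30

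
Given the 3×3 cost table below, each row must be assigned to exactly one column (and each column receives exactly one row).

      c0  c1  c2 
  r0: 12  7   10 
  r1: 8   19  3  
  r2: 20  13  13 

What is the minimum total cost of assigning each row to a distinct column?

one of 2 optimal assignments: row0→col0 (cost 12), row1→col2 (cost 3), row2→col1 (cost 13)
total = 12 + 3 + 13 = 28

Minimum assignment cost: 28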